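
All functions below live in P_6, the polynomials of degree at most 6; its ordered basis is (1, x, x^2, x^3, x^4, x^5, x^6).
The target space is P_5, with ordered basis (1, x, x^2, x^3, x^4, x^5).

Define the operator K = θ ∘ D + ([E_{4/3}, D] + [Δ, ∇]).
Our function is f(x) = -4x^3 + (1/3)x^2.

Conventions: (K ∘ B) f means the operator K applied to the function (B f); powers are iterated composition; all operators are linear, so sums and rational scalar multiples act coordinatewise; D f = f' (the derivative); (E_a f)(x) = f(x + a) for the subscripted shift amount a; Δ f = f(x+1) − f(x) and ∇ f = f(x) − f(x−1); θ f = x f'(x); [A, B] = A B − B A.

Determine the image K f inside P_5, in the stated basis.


D f = -12x^2 + (2/3)x
θ D f = -24x^2 + (2/3)x
D f = -12x^2 + (2/3)x
E_{4/3} D f = -12x^2 - (94/3)x - 184/9
E_{4/3} f = -4x^3 - (47/3)x^2 - (184/9)x - 80/9
D E_{4/3} f = -12x^2 - (94/3)x - 184/9
[E_{4/3}, D] f = 0
∇ f = -12x^2 + (38/3)x - 13/3
Δ ∇ f = -24x + 2/3
Δ f = -12x^2 - (34/3)x - 11/3
∇ Δ f = -24x + 2/3
[Δ, ∇] f = 0
([E_{4/3}, D] + [Δ, ∇]) f = 0
(θ ∘ D + ([E_{4/3}, D] + [Δ, ∇])) f = -24x^2 + (2/3)x

the result is g(x) = -24x^2 + (2/3)x


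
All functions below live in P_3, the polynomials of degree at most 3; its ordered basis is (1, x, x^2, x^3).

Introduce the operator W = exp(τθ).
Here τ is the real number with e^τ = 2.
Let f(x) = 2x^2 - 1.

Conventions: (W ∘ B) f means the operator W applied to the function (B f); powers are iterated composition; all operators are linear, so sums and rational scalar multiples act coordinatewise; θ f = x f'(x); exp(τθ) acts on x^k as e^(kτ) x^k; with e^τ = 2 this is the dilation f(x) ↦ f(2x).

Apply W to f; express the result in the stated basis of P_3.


exp(τθ) x^k = e^(kτ) x^k; with e^τ = 2 this sends x^k to 2^k x^k
x^2 ↦ 4 x^2
applying this coordinatewise to f: exp(τθ) f = 8x^2 - 1

the image equals g(x) = 8x^2 - 1


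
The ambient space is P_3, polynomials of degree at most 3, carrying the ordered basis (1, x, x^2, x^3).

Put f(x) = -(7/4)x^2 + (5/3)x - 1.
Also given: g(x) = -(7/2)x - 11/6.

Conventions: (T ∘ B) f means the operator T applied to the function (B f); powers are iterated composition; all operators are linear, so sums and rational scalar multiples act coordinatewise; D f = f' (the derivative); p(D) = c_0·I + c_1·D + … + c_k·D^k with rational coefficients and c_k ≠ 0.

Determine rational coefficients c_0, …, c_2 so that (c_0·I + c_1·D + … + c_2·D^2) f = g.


D^0 f = -(7/4)x^2 + (5/3)x - 1
D^1 f = -(7/2)x + 5/3
D^2 f = -7/2
matching coefficients of g against c_0 f + c_1 Df + … from the top degree down determines the c_i
solution: c_0 = 0, c_1 = 1, c_2 = 1

c_0 = 0, c_1 = 1, c_2 = 1


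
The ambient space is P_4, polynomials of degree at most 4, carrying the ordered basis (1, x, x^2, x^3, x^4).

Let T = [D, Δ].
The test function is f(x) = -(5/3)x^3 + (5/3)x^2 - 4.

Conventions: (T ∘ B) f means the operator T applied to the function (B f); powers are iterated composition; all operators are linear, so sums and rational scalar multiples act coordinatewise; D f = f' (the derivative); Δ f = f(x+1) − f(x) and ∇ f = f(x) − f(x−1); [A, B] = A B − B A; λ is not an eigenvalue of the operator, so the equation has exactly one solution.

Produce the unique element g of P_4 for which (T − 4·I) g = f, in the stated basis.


write g with unknown coordinates in the stated basis and equate coefficients in (T − 4·I) g = f
solving from the highest basis element down gives g = (5/12)x^3 - (5/12)x^2 + 1
check: T g = 0
so T g − 4·g = -(5/3)x^3 + (5/3)x^2 - 4 = f ✓

the result is g(x) = (5/12)x^3 - (5/12)x^2 + 1


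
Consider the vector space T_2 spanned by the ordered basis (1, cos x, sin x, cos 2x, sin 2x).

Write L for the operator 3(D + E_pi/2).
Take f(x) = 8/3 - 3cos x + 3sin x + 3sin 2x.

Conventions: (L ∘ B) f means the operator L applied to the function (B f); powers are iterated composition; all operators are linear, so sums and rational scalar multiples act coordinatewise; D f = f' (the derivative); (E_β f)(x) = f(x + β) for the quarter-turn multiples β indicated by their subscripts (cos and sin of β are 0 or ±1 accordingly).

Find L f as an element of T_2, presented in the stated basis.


the result is g(x) = 8 + 18cos x + 18sin x + 18cos 2x - 9sin 2x

D f = 3cos x + 3sin x + 6cos 2x
E_pi/2 f = 8/3 + 3cos x + 3sin x - 3sin 2x
(D + E_pi/2) f = 8/3 + 6cos x + 6sin x + 6cos 2x - 3sin 2x
(3(D + E_pi/2)) f = 8 + 18cos x + 18sin x + 18cos 2x - 9sin 2x


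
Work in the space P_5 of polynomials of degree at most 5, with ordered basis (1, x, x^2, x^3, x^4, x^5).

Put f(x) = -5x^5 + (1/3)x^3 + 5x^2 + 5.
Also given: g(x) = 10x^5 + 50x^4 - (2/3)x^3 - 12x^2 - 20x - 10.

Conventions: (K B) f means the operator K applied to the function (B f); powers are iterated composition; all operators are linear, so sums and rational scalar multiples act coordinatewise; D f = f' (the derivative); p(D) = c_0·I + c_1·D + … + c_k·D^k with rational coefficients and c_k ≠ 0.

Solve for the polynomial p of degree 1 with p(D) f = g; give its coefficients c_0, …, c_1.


D^0 f = -5x^5 + (1/3)x^3 + 5x^2 + 5
D^1 f = -25x^4 + x^2 + 10x
matching coefficients of g against c_0 f + c_1 Df + … from the top degree down determines the c_i
solution: c_0 = -2, c_1 = -2

c_0 = -2, c_1 = -2


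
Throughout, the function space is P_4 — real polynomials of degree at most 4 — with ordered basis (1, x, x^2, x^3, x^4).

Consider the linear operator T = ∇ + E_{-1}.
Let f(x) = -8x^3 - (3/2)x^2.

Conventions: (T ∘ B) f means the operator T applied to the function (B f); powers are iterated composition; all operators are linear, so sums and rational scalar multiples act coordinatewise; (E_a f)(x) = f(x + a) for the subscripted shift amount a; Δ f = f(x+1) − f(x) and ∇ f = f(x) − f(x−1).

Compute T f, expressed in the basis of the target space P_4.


∇ f = -24x^2 + 21x - 13/2
E_{-1} f = -8x^3 + (45/2)x^2 - 21x + 13/2
(∇ + E_{-1}) f = -8x^3 - (3/2)x^2

the image equals g(x) = -8x^3 - (3/2)x^2


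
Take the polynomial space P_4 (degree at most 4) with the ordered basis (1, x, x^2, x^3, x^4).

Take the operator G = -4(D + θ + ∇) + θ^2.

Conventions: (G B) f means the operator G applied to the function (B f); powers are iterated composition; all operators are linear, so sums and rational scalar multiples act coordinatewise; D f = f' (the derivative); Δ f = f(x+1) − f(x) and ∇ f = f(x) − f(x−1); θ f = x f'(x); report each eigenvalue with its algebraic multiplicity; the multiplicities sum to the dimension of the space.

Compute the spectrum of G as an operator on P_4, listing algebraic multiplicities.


λ = -4 (multiplicity 1), λ = -3 (multiplicity 2), λ = 0 (multiplicity 2)

image of 1: 0
image of x: -3x - 8
image of x^2: -4x^2 - 16x + 4
image of x^3: -3x^3 - 24x^2 + 12x - 4
image of x^4: -32x^3 + 24x^2 - 16x + 4
the matrix is upper triangular; its diagonal is (0, -3, -4, -3, 0)
for a triangular matrix the eigenvalues are the diagonal entries, with algebraic multiplicity their repetition count


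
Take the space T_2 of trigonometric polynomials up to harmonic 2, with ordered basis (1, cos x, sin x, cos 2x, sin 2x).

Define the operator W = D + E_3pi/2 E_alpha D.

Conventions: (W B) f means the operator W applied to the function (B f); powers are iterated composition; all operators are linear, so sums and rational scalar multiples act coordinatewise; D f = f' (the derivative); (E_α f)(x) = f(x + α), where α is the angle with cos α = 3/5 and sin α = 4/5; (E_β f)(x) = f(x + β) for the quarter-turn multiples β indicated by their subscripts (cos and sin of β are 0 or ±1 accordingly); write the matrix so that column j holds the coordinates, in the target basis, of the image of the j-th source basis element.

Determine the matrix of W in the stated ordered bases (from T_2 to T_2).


the matrix is [[0, 0, 0, 0, 0]; [0, 3/5, 9/5, 0, 0]; [0, -9/5, 3/5, 0, 0]; [0, 0, 0, 48/25, 64/25]; [0, 0, 0, -64/25, 48/25]] (rows listed top to bottom)

image of 1: 0
image of cos x: (3/5)cos x - (9/5)sin x
image of sin x: (9/5)cos x + (3/5)sin x
image of cos 2x: (48/25)cos 2x - (64/25)sin 2x
image of sin 2x: (64/25)cos 2x + (48/25)sin 2x
each image's coordinates form column j of the matrix


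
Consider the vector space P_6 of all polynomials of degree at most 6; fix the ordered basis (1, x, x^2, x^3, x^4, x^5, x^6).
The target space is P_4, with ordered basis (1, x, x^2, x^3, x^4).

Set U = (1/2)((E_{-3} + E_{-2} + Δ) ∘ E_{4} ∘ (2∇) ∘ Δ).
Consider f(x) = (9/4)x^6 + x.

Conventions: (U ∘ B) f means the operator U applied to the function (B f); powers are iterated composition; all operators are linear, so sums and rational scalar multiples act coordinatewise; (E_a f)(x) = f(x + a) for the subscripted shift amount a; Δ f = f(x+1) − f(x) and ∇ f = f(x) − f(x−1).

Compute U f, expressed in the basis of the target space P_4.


g(x) = 135x^4 + 1080x^3 + 5805x^2 + 19440x + 27009

Δ f = (27/2)x^5 + (135/4)x^4 + 45x^3 + (135/4)x^2 + (27/2)x + 13/4
∇ Δ f = (135/2)x^4 + (135/2)x^2 + 9/2
(2∇) Δ f = 135x^4 + 135x^2 + 9
E_{4} (2∇) Δ f = 135x^4 + 2160x^3 + 13095x^2 + 35640x + 36729
E_{-3} E_{4} (2∇) Δ f = 135x^4 + 540x^3 + 945x^2 + 810x + 279
E_{-2} E_{4} (2∇) Δ f = 135x^4 + 1080x^3 + 3375x^2 + 4860x + 2709
Δ E_{4} (2∇) Δ f = 540x^3 + 7290x^2 + 33210x + 51030
(E_{-3} + E_{-2} + Δ) E_{4} (2∇) Δ f = 270x^4 + 2160x^3 + 11610x^2 + 38880x + 54018
((1/2)((E_{-3} + E_{-2} + Δ) ∘ E_{4} ∘ (2∇) ∘ Δ)) f = 135x^4 + 1080x^3 + 5805x^2 + 19440x + 27009


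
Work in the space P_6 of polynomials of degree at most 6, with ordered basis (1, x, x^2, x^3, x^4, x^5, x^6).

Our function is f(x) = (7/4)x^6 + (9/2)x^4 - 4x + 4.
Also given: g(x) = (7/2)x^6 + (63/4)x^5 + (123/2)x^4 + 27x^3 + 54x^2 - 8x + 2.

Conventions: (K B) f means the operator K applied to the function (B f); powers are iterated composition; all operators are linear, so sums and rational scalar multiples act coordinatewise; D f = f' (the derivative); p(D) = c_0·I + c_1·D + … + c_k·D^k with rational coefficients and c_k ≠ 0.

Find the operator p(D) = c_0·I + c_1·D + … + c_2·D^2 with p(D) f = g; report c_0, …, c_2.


c_0 = 2, c_1 = 3/2, c_2 = 1

D^0 f = (7/4)x^6 + (9/2)x^4 - 4x + 4
D^1 f = (21/2)x^5 + 18x^3 - 4
D^2 f = (105/2)x^4 + 54x^2
matching coefficients of g against c_0 f + c_1 Df + … from the top degree down determines the c_i
solution: c_0 = 2, c_1 = 3/2, c_2 = 1


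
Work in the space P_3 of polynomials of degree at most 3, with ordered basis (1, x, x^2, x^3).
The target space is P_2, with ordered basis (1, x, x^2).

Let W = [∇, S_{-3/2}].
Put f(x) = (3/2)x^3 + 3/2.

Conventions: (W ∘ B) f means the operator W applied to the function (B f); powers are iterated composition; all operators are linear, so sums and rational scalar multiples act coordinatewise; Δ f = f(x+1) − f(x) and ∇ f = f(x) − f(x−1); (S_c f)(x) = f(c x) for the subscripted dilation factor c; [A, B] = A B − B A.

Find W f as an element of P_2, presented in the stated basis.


S_{-3/2} f = -(81/16)x^3 + 3/2
∇ S_{-3/2} f = -(243/16)x^2 + (243/16)x - 81/16
∇ f = (9/2)x^2 - (9/2)x + 3/2
S_{-3/2} ∇ f = (81/8)x^2 + (27/4)x + 3/2
[∇, S_{-3/2}] f = -(405/16)x^2 + (135/16)x - 105/16

g(x) = -(405/16)x^2 + (135/16)x - 105/16


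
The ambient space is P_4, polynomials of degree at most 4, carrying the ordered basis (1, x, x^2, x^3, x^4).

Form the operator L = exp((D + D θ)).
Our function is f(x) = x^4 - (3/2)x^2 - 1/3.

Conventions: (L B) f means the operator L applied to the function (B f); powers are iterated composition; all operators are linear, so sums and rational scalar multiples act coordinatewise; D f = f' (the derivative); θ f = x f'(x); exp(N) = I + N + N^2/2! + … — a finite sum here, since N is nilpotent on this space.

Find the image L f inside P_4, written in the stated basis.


order-1 term: 20x^3 - 9x
order-2 term: 120x^2 - 9
order-3 term: 240x
order-4 term: 120
the series for exp((D + D θ)) f terminates at order 4
exp((D + D θ)) f = x^4 + 20x^3 + (237/2)x^2 + 231x + 332/3

the image equals g(x) = x^4 + 20x^3 + (237/2)x^2 + 231x + 332/3


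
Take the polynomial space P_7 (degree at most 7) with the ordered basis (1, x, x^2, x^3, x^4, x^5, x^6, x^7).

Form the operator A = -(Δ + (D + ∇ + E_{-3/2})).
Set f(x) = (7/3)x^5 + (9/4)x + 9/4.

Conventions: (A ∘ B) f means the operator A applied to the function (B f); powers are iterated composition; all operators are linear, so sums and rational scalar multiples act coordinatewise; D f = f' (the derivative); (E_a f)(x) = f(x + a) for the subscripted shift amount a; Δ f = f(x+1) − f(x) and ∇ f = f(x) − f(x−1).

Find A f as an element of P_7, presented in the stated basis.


Δ f = (35/3)x^4 + (70/3)x^3 + (70/3)x^2 + (35/3)x + 55/12
D f = (35/3)x^4 + 9/4
∇ f = (35/3)x^4 - (70/3)x^3 + (70/3)x^2 - (35/3)x + 55/12
E_{-3/2} f = (7/3)x^5 - (35/2)x^4 + (105/2)x^3 - (315/4)x^2 + (981/16)x - 603/32
(D + ∇ + E_{-3/2}) f = (7/3)x^5 + (35/6)x^4 + (175/6)x^3 - (665/12)x^2 + (2383/48)x - 1153/96
(Δ + (D + ∇ + E_{-3/2})) f = (7/3)x^5 + (35/2)x^4 + (105/2)x^3 - (385/12)x^2 + (981/16)x - 713/96
(-(Δ + (D + ∇ + E_{-3/2}))) f = -(7/3)x^5 - (35/2)x^4 - (105/2)x^3 + (385/12)x^2 - (981/16)x + 713/96

g(x) = -(7/3)x^5 - (35/2)x^4 - (105/2)x^3 + (385/12)x^2 - (981/16)x + 713/96


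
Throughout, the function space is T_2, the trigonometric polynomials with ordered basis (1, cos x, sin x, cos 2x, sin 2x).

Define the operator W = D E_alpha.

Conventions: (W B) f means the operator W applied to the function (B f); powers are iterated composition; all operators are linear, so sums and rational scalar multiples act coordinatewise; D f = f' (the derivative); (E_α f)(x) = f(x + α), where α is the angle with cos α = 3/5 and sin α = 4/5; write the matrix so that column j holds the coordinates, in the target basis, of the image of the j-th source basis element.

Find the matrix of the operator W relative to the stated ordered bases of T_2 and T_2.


image of 1: 0
image of cos x: -(4/5)cos x - (3/5)sin x
image of sin x: (3/5)cos x - (4/5)sin x
image of cos 2x: -(48/25)cos 2x + (14/25)sin 2x
image of sin 2x: -(14/25)cos 2x - (48/25)sin 2x
each image's coordinates form column j of the matrix

the matrix is [[0, 0, 0, 0, 0]; [0, -4/5, 3/5, 0, 0]; [0, -3/5, -4/5, 0, 0]; [0, 0, 0, -48/25, -14/25]; [0, 0, 0, 14/25, -48/25]] (rows listed top to bottom)


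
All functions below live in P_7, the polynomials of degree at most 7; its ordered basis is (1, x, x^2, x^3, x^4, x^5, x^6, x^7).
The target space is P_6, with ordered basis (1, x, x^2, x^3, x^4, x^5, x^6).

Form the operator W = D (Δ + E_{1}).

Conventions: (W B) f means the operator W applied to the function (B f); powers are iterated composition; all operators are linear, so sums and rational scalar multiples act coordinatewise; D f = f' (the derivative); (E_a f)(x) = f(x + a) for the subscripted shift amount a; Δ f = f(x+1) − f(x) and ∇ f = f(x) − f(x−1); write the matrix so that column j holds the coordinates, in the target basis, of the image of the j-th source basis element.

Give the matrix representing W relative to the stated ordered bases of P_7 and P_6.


image of 1: 0
image of x: 1
image of x^2: 2x + 4
image of x^3: 3x^2 + 12x + 6
image of x^4: 4x^3 + 24x^2 + 24x + 8
image of x^5: 5x^4 + 40x^3 + 60x^2 + 40x + 10
image of x^6: 6x^5 + 60x^4 + 120x^3 + 120x^2 + 60x + 12
image of x^7: 7x^6 + 84x^5 + 210x^4 + 280x^3 + 210x^2 + 84x + 14
each image's coordinates form column j of the matrix

the matrix is [[0, 1, 4, 6, 8, 10, 12, 14]; [0, 0, 2, 12, 24, 40, 60, 84]; [0, 0, 0, 3, 24, 60, 120, 210]; [0, 0, 0, 0, 4, 40, 120, 280]; [0, 0, 0, 0, 0, 5, 60, 210]; [0, 0, 0, 0, 0, 0, 6, 84]; [0, 0, 0, 0, 0, 0, 0, 7]] (rows listed top to bottom)


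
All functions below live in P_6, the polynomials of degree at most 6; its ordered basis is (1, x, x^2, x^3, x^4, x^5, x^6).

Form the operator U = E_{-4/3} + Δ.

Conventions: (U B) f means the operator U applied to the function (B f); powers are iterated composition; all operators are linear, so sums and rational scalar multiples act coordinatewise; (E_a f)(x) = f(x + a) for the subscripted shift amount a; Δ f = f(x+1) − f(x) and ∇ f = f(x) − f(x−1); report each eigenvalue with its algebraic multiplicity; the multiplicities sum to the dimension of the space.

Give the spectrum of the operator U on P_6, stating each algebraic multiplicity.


λ = 1 (multiplicity 7)

image of 1: 1
image of x: x - 1/3
image of x^2: x^2 - (2/3)x + 25/9
image of x^3: x^3 - x^2 + (25/3)x - 37/27
image of x^4: x^4 - (4/3)x^3 + (50/3)x^2 - (148/27)x + 337/81
image of x^5: x^5 - (5/3)x^4 + (250/9)x^3 - (370/27)x^2 + (1685/81)x - 781/243
image of x^6: x^6 - 2x^5 + (125/3)x^4 - (740/27)x^3 + (1685/27)x^2 - (1562/81)x + 4825/729
the matrix is upper triangular; its diagonal is (1, 1, 1, 1, 1, 1, 1)
for a triangular matrix the eigenvalues are the diagonal entries, with algebraic multiplicity their repetition count


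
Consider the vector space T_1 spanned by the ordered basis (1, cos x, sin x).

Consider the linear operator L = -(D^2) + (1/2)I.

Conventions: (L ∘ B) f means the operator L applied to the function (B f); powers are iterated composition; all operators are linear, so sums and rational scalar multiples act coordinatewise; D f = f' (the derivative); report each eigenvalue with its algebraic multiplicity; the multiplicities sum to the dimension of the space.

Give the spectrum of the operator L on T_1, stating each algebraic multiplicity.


image of 1: 1/2
image of cos x: (3/2)cos x
image of sin x: (3/2)sin x
the matrix is diagonal; its diagonal is (1/2, 3/2, 3/2)
for a triangular matrix the eigenvalues are the diagonal entries, with algebraic multiplicity their repetition count

λ = 1/2 (multiplicity 1), λ = 3/2 (multiplicity 2)


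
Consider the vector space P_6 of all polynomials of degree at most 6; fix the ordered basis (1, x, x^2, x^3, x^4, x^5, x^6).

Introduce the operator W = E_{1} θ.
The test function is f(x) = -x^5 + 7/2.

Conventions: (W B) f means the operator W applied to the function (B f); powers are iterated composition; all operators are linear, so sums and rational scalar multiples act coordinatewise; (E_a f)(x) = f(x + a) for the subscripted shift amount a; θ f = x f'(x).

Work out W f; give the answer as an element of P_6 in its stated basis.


θ f = -5x^5
E_{1} θ f = -5x^5 - 25x^4 - 50x^3 - 50x^2 - 25x - 5

the image equals g(x) = -5x^5 - 25x^4 - 50x^3 - 50x^2 - 25x - 5


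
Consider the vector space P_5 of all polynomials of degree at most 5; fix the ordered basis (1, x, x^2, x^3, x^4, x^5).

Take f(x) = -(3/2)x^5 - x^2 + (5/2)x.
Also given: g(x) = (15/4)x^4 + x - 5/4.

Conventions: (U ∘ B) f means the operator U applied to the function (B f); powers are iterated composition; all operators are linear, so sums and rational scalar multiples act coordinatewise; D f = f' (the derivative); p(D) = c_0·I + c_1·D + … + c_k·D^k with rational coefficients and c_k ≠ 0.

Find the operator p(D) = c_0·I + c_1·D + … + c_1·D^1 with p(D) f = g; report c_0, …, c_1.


p(D) = -(1/2)·D, i.e. c_0 = 0, c_1 = -1/2

D^0 f = -(3/2)x^5 - x^2 + (5/2)x
D^1 f = -(15/2)x^4 - 2x + 5/2
matching coefficients of g against c_0 f + c_1 Df + … from the top degree down determines the c_i
solution: c_0 = 0, c_1 = -1/2


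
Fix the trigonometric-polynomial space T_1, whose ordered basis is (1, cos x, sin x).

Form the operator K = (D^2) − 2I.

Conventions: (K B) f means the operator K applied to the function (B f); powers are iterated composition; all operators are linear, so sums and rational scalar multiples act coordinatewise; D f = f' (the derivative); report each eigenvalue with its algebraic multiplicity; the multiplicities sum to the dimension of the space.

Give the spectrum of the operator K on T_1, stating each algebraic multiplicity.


λ = -3 (multiplicity 2), λ = -2 (multiplicity 1)

image of 1: -2
image of cos x: -3cos x
image of sin x: -3sin x
the matrix is diagonal; its diagonal is (-2, -3, -3)
for a triangular matrix the eigenvalues are the diagonal entries, with algebraic multiplicity their repetition count


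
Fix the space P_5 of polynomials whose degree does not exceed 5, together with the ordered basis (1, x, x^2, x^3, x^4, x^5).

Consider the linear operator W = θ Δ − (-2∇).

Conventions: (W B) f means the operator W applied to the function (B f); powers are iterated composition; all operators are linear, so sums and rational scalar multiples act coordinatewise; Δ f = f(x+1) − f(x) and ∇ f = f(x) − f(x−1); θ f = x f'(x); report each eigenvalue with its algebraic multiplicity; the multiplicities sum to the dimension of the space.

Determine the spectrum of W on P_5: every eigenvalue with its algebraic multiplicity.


λ = 0 (multiplicity 6)

image of 1: 0
image of x: 2
image of x^2: 6x - 2
image of x^3: 12x^2 - 3x + 2
image of x^4: 20x^3 + 12x - 2
image of x^5: 30x^4 + 10x^3 + 40x^2 - 5x + 2
the matrix is upper triangular; its diagonal is (0, 0, 0, 0, 0, 0)
for a triangular matrix the eigenvalues are the diagonal entries, with algebraic multiplicity their repetition count


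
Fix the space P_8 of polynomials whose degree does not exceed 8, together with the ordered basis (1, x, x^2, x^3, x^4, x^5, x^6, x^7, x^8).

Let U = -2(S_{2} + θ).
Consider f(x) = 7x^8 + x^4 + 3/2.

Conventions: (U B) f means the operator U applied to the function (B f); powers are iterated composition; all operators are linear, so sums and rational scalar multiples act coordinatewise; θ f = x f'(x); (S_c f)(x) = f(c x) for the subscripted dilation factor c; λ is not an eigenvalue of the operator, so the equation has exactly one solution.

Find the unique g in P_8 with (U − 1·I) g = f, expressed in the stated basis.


write g with unknown coordinates in the stated basis and equate coefficients in (U − 1·I) g = f
solving from the highest basis element down gives g = -(7/529)x^8 - (1/41)x^4 - 1/2
check: U g = (3696/529)x^8 + (40/41)x^4 + 1
so U g − 1·g = 7x^8 + x^4 + 3/2 = f ✓

g(x) = -(7/529)x^8 - (1/41)x^4 - 1/2


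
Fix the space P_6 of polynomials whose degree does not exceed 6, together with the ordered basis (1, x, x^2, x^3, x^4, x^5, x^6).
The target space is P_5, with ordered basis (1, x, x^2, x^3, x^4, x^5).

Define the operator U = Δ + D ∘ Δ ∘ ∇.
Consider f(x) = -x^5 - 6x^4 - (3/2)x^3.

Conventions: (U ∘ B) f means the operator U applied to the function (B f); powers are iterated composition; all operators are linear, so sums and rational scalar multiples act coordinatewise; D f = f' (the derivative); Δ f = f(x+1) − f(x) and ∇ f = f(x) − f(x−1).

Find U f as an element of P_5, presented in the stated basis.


Δ f = -5x^4 - 34x^3 - (101/2)x^2 - (67/2)x - 17/2
∇ f = -5x^4 - 14x^3 + (43/2)x^2 - (29/2)x + 7/2
Δ ∇ f = -20x^3 - 72x^2 - 19x - 12
D Δ ∇ f = -60x^2 - 144x - 19
(Δ + D ∘ Δ ∘ ∇) f = -5x^4 - 34x^3 - (221/2)x^2 - (355/2)x - 55/2

g(x) = -5x^4 - 34x^3 - (221/2)x^2 - (355/2)x - 55/2


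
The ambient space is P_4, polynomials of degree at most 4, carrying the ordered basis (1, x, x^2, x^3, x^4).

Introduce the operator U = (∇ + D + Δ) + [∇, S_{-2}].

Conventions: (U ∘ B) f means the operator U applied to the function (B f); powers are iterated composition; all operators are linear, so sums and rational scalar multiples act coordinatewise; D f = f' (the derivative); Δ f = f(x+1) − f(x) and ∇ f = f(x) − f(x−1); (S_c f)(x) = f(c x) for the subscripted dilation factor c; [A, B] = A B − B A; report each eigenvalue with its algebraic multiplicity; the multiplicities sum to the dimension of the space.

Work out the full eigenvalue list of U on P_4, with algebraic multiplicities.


image of 1: 0
image of x: 0
image of x^2: 18x - 3
image of x^3: -27x^2 + 18x - 7
image of x^4: 108x^3 - 72x^2 + 80x - 15
the matrix is upper triangular; its diagonal is (0, 0, 0, 0, 0)
for a triangular matrix the eigenvalues are the diagonal entries, with algebraic multiplicity their repetition count

λ = 0 (multiplicity 5)


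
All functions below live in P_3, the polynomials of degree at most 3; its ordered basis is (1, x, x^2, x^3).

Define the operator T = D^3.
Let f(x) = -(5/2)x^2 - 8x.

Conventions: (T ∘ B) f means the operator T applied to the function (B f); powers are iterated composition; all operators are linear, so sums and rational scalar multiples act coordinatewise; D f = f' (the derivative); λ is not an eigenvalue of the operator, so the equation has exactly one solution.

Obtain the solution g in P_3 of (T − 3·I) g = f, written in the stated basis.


the result is g(x) = (5/6)x^2 + (8/3)x

write g with unknown coordinates in the stated basis and equate coefficients in (T − 3·I) g = f
solving from the highest basis element down gives g = (5/6)x^2 + (8/3)x
check: T g = 0
so T g − 3·g = -(5/2)x^2 - 8x = f ✓


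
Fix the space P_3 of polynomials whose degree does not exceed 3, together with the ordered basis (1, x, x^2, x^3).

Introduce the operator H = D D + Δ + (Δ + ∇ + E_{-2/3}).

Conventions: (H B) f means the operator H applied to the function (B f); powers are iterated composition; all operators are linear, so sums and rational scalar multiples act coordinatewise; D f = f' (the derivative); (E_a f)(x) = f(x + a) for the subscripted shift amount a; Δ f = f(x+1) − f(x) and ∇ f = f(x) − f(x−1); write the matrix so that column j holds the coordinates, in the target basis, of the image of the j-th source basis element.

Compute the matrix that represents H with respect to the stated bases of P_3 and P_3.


the matrix is [[1, 7/3, 31/9, 73/27]; [0, 1, 14/3, 31/3]; [0, 0, 1, 7]; [0, 0, 0, 1]] (rows listed top to bottom)

image of 1: 1
image of x: x + 7/3
image of x^2: x^2 + (14/3)x + 31/9
image of x^3: x^3 + 7x^2 + (31/3)x + 73/27
each image's coordinates form column j of the matrix


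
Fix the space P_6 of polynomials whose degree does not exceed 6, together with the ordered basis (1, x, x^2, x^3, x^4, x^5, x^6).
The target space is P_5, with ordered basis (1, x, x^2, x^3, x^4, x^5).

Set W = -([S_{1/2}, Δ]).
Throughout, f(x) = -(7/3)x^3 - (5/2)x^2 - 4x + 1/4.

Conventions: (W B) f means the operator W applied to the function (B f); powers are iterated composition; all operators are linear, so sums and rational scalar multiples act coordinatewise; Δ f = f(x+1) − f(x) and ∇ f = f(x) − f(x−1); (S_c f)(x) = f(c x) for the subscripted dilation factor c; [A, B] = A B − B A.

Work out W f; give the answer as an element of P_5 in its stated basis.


the result is g(x) = (7/8)x^2 + (31/8)x + 71/12

Δ f = -7x^2 - 12x - 53/6
S_{1/2} Δ f = -(7/4)x^2 - 6x - 53/6
S_{1/2} f = -(7/24)x^3 - (5/8)x^2 - 2x + 1/4
Δ S_{1/2} f = -(7/8)x^2 - (17/8)x - 35/12
[S_{1/2}, Δ] f = -(7/8)x^2 - (31/8)x - 71/12
(-([S_{1/2}, Δ])) f = (7/8)x^2 + (31/8)x + 71/12


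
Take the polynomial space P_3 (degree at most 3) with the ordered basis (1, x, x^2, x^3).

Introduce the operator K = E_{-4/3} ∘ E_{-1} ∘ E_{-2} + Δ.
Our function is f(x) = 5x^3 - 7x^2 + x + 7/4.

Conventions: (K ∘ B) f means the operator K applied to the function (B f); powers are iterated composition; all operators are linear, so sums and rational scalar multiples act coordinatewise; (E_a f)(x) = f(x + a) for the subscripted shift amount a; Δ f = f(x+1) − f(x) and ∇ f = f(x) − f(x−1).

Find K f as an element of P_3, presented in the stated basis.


E_{-2} f = 5x^3 - 37x^2 + 89x - 273/4
E_{-1} E_{-2} f = 5x^3 - 52x^2 + 178x - 797/4
E_{-4/3} E_{-1} E_{-2} f = 5x^3 - 72x^2 + (1030/3)x - 58415/108
Δ f = 15x^2 + x - 1
(E_{-4/3} ∘ E_{-1} ∘ E_{-2} + Δ) f = 5x^3 - 57x^2 + (1033/3)x - 58523/108

g(x) = 5x^3 - 57x^2 + (1033/3)x - 58523/108


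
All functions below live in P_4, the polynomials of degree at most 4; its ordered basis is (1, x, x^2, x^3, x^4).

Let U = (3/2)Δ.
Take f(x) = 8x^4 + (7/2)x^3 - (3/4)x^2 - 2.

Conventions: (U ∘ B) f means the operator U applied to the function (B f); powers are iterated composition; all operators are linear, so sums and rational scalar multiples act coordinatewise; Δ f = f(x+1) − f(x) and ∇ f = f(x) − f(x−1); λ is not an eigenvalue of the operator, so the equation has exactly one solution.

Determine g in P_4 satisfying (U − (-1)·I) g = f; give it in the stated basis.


g(x) = 8x^4 - (89/2)x^3 + (255/2)x^2 - (921/4)x + 1655/8

write g with unknown coordinates in the stated basis and equate coefficients in (U − (-1)·I) g = f
solving from the highest basis element down gives g = 8x^4 - (89/2)x^3 + (255/2)x^2 - (921/4)x + 1655/8
check: U g = 48x^3 - (513/4)x^2 + (921/4)x - 1671/8
so U g − (-1)·g = 8x^4 + (7/2)x^3 - (3/4)x^2 - 2 = f ✓


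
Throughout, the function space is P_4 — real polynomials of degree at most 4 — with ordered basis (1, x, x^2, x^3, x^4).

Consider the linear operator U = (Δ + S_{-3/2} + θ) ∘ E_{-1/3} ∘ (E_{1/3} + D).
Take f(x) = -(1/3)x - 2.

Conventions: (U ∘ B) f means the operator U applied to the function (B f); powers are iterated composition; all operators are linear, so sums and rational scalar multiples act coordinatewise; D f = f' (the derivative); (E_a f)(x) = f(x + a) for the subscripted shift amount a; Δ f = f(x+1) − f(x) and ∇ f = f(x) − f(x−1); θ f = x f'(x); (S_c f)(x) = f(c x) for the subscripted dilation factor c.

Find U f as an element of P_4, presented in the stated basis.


the result is g(x) = (1/6)x - 8/3

E_{1/3} f = -(1/3)x - 19/9
D f = -1/3
(E_{1/3} + D) f = -(1/3)x - 22/9
E_{-1/3} (E_{1/3} + D) f = -(1/3)x - 7/3
Δ E_{-1/3} (E_{1/3} + D) f = -1/3
S_{-3/2} E_{-1/3} (E_{1/3} + D) f = (1/2)x - 7/3
θ E_{-1/3} (E_{1/3} + D) f = -(1/3)x
(Δ + S_{-3/2} + θ) E_{-1/3} (E_{1/3} + D) f = (1/6)x - 8/3


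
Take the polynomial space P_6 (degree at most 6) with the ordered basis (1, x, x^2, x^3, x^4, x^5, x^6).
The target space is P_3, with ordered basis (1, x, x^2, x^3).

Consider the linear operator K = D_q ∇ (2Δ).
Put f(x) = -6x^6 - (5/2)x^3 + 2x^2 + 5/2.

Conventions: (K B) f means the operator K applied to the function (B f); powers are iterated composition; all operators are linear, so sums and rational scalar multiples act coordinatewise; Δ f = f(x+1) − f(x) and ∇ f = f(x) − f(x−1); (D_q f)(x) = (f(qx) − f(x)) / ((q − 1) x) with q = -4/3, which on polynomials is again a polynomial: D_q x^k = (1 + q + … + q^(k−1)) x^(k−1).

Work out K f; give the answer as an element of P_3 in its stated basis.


Δ f = -36x^5 - 90x^4 - 120x^3 - (195/2)x^2 - (79/2)x - 13/2
(2Δ) f = -72x^5 - 180x^4 - 240x^3 - 195x^2 - 79x - 13
∇ (2Δ) f = -360x^4 - 360x^2 - 30x - 16
D_q ∇ (2Δ) f = (1000/3)x^3 + 120x - 30

g(x) = (1000/3)x^3 + 120x - 30


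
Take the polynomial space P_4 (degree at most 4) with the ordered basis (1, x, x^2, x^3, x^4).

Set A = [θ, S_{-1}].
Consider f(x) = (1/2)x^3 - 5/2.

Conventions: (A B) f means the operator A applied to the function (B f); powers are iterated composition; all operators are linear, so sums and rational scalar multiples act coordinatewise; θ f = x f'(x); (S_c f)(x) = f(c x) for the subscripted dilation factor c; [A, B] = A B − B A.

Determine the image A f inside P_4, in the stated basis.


g(x) = 0

S_{-1} f = -(1/2)x^3 - 5/2
θ S_{-1} f = -(3/2)x^3
θ f = (3/2)x^3
S_{-1} θ f = -(3/2)x^3
[θ, S_{-1}] f = 0


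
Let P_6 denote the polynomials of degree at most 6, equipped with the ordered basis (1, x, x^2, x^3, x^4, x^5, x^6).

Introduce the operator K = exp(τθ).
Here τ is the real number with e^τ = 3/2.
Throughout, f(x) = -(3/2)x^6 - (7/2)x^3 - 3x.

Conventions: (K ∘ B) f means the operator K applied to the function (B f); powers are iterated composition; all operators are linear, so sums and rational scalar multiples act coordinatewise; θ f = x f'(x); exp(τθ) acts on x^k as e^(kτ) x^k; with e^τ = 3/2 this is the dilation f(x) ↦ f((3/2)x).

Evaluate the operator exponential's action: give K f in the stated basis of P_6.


exp(τθ) x^k = e^(kτ) x^k; with e^τ = 3/2 this sends x^k to (3/2)^k x^k
x ↦ 3/2 x
x^3 ↦ 27/8 x^3
x^6 ↦ 729/64 x^6
applying this coordinatewise to f: exp(τθ) f = -(2187/128)x^6 - (189/16)x^3 - (9/2)x

the result is g(x) = -(2187/128)x^6 - (189/16)x^3 - (9/2)x


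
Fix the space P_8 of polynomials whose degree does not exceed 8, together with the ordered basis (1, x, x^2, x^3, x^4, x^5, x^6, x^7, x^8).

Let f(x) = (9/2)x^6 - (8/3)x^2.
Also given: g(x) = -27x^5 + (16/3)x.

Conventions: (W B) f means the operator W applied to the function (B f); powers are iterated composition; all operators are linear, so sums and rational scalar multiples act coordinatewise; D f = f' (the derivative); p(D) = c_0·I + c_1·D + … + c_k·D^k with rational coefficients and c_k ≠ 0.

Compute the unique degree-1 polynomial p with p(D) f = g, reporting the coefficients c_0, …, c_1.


p(D) = -D, i.e. c_0 = 0, c_1 = -1

D^0 f = (9/2)x^6 - (8/3)x^2
D^1 f = 27x^5 - (16/3)x
matching coefficients of g against c_0 f + c_1 Df + … from the top degree down determines the c_i
solution: c_0 = 0, c_1 = -1


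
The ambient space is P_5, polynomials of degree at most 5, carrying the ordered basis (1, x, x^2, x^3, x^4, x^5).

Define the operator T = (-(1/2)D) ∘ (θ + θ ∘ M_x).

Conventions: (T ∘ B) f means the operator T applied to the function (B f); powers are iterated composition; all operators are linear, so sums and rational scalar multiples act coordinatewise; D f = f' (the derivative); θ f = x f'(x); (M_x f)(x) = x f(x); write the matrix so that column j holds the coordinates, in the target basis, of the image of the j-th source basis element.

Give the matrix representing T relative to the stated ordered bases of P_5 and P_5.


image of 1: -1/2
image of x: -2x - 1/2
image of x^2: -(9/2)x^2 - 2x
image of x^3: -8x^3 - (9/2)x^2
image of x^4: -(25/2)x^4 - 8x^3
image of x^5: -18x^5 - (25/2)x^4
each image's coordinates form column j of the matrix

the matrix is [[-1/2, -1/2, 0, 0, 0, 0]; [0, -2, -2, 0, 0, 0]; [0, 0, -9/2, -9/2, 0, 0]; [0, 0, 0, -8, -8, 0]; [0, 0, 0, 0, -25/2, -25/2]; [0, 0, 0, 0, 0, -18]] (rows listed top to bottom)


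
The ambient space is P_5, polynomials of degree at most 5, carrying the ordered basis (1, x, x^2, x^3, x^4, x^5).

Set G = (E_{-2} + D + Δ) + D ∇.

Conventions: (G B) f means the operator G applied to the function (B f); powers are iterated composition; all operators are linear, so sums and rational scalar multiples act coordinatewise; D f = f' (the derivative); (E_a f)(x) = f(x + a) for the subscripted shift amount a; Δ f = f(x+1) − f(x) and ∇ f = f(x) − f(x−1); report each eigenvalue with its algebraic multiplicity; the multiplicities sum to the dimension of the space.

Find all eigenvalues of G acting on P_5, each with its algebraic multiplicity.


image of 1: 1
image of x: x
image of x^2: x^2 + 7
image of x^3: x^3 + 21x - 10
image of x^4: x^4 + 42x^2 - 40x + 21
image of x^5: x^5 + 70x^3 - 100x^2 + 105x - 36
the matrix is upper triangular; its diagonal is (1, 1, 1, 1, 1, 1)
for a triangular matrix the eigenvalues are the diagonal entries, with algebraic multiplicity their repetition count

λ = 1 (multiplicity 6)


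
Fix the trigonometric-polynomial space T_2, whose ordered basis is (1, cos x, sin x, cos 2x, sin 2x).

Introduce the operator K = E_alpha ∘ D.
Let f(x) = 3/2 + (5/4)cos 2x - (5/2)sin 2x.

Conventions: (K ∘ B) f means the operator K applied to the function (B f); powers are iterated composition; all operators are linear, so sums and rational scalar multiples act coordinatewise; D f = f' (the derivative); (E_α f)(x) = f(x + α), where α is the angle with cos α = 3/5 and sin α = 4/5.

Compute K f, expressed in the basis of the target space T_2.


D f = -5cos 2x - (5/2)sin 2x
E_alpha D f = -cos 2x + (11/2)sin 2x

the result is g(x) = -cos 2x + (11/2)sin 2x


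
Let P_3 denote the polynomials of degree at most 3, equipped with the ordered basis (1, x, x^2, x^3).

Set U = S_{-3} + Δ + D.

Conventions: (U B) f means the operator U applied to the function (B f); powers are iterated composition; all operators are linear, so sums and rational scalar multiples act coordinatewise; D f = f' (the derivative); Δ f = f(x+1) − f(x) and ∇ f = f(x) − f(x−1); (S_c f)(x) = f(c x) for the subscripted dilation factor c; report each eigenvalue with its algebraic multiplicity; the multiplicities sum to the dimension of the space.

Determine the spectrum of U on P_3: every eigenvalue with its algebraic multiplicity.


λ = -27 (multiplicity 1), λ = -3 (multiplicity 1), λ = 1 (multiplicity 1), λ = 9 (multiplicity 1)

image of 1: 1
image of x: -3x + 2
image of x^2: 9x^2 + 4x + 1
image of x^3: -27x^3 + 6x^2 + 3x + 1
the matrix is upper triangular; its diagonal is (1, -3, 9, -27)
for a triangular matrix the eigenvalues are the diagonal entries, with algebraic multiplicity their repetition count


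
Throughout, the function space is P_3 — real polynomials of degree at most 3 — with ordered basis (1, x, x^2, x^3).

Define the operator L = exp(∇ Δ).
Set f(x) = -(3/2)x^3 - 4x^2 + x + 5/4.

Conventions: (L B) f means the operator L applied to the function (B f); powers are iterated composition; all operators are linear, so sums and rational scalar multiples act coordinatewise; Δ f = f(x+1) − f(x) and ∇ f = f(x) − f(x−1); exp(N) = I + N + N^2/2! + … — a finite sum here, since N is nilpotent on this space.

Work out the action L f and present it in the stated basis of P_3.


order-1 term: -9x - 8
the series for exp(∇ Δ) f terminates at order 1
exp(∇ Δ) f = -(3/2)x^3 - 4x^2 - 8x - 27/4

g(x) = -(3/2)x^3 - 4x^2 - 8x - 27/4


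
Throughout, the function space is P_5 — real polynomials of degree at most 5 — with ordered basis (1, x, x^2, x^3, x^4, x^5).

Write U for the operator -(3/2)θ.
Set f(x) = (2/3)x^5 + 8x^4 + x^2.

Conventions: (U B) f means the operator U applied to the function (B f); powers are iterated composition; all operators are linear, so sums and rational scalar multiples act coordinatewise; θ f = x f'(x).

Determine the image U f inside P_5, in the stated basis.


the image equals g(x) = -5x^5 - 48x^4 - 3x^2

θ f = (10/3)x^5 + 32x^4 + 2x^2
(-(3/2)θ) f = -5x^5 - 48x^4 - 3x^2


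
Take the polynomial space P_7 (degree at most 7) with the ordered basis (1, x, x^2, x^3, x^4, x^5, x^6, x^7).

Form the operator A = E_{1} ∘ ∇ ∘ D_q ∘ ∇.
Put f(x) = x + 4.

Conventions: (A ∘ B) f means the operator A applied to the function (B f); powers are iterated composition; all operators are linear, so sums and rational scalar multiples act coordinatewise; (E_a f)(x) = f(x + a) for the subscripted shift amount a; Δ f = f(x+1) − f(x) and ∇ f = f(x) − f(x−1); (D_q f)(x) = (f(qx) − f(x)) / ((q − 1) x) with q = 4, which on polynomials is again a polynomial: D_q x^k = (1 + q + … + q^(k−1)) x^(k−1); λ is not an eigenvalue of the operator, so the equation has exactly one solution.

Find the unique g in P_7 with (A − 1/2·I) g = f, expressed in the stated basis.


write g with unknown coordinates in the stated basis and equate coefficients in (A − 1/2·I) g = f
solving from the highest basis element down gives g = -2x - 8
check: A g = 0
so A g − 1/2·g = x + 4 = f ✓

g(x) = -2x - 8


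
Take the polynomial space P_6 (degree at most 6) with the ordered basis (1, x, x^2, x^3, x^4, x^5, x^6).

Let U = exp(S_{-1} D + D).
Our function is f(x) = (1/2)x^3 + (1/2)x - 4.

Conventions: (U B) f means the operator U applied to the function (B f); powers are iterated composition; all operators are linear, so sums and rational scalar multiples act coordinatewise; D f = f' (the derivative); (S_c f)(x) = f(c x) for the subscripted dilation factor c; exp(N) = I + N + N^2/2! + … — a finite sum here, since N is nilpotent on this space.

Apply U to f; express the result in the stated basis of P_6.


g(x) = (1/2)x^3 + 3x^2 + (1/2)x - 3

order-1 term: 3x^2 + 1
the series for exp(S_{-1} D + D) f terminates at order 1
exp(S_{-1} D + D) f = (1/2)x^3 + 3x^2 + (1/2)x - 3


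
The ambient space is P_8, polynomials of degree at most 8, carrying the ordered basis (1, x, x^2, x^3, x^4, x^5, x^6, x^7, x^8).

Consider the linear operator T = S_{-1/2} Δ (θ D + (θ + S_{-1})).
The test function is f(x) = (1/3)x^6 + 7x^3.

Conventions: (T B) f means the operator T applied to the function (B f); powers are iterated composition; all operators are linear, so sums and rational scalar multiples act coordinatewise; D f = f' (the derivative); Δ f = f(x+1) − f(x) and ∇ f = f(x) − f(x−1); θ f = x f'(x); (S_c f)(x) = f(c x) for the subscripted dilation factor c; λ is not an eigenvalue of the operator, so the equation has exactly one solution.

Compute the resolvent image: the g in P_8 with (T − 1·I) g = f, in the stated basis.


write g with unknown coordinates in the stated basis and equate coefficients in (T − 1·I) g = f
solving from the highest basis element down gives g = -(1/3)x^6 + (7/16)x^5 - (305/64)x^4 + (6407/384)x^3 - (17883/256)x^2 + (51959/256)x - 229361/768
check: T g = (7/16)x^5 - (305/64)x^4 + (9095/384)x^3 - (17883/256)x^2 + (51959/256)x - 229361/768
so T g − 1·g = (1/3)x^6 + 7x^3 = f ✓

the result is g(x) = -(1/3)x^6 + (7/16)x^5 - (305/64)x^4 + (6407/384)x^3 - (17883/256)x^2 + (51959/256)x - 229361/768
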